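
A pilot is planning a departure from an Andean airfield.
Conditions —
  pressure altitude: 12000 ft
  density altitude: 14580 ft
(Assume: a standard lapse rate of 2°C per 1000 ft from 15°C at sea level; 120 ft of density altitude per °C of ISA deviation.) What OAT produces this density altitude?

12.5°C

Density altitude − pressure altitude = 14580 − 12000 = +2580 ft.
At 120 ft/°C that is an ISA deviation of 2580/120 = +21.5°C.
ISA temperature at 12000 ft = 15 − 2 × (12000/1000) = -9°C.
OAT = ISA + deviation = -9 + (+21.5) = 12.5°C.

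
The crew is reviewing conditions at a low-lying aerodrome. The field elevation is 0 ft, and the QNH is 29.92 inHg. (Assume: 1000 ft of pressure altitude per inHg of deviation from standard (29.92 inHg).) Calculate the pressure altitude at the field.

0 ft

Pressure correction = (29.92 − 29.92) × 1000 = 0 ft.
Pressure altitude = 0 + (0) = 0 ft.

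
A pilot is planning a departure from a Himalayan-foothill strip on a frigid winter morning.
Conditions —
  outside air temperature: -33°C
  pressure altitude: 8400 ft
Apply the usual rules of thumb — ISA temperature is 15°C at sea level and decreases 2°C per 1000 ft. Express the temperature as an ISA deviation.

ISA temperature at 8400 ft = 15 − 2 × (8400/1000) = -1.8°C.
Deviation = OAT − ISA = -33 − (-1.8) = -31.2°C.

ISA-31.2°C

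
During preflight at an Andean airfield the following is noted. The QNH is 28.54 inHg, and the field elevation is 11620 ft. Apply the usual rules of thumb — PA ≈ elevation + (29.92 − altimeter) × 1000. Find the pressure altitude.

13000 ft

Pressure correction = (29.92 − 28.54) × 1000 = +1380 ft.
Pressure altitude = 11620 + (+1380) = 13000 ft.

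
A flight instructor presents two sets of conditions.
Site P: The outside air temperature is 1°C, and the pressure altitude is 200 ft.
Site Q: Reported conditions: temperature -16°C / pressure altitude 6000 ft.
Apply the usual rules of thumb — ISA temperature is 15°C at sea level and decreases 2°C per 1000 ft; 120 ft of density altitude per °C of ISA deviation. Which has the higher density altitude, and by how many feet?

Site Q by 5152 ft

Site P: ISA temp = 14.6°C, deviation -13.6°C, DA = 200 + 120 × (-13.6) = -1432 ft.
Site Q: ISA temp = 3°C, deviation -19°C, DA = 6000 + 120 × (-19) = 3720 ft.
Site Q is higher by 3720 − (-1432) = 5152 ft.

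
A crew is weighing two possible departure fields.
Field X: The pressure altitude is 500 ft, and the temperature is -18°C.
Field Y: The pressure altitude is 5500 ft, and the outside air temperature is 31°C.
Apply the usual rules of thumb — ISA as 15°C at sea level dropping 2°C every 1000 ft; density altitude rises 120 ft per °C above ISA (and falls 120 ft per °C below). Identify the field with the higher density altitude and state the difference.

Field X: ISA temp = 14°C, deviation -32°C, DA = 500 + 120 × (-32) = -3340 ft.
Field Y: ISA temp = 4°C, deviation +27°C, DA = 5500 + 120 × 27 = 8740 ft.
Field Y is higher by 8740 − (-3340) = 12080 ft.

Field Y by 12080 ft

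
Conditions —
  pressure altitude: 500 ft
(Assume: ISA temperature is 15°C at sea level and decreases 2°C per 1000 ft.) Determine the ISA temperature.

14°C

ISA temperature = 15 − 2 × (500/1000) = 15 − 1 = 14°C.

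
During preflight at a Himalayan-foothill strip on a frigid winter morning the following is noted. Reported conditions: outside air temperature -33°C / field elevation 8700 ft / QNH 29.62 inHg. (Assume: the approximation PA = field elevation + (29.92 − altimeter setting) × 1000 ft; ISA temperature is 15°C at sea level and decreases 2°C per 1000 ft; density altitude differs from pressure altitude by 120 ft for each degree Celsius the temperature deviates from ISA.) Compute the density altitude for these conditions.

Pressure altitude = 8700 + (29.92 − 29.62) × 1000 = 8700 + (+300) = 9000 ft.
ISA temperature at 9000 ft = 15 − 2 × (9000/1000) = -3°C.
ISA deviation = -33 − (-3) = -30°C.
Density altitude = 9000 + 120 × (-30) = 5400 ft.

5400 ft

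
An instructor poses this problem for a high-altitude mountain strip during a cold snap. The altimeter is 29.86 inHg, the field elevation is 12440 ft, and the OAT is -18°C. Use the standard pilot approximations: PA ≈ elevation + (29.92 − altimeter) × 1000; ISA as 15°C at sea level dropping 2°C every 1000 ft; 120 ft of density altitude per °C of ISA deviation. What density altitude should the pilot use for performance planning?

11540 ft

Pressure altitude = 12440 + (29.92 − 29.86) × 1000 = 12440 + (+60) = 12500 ft.
ISA temperature at 12500 ft = 15 − 2 × (12500/1000) = -10°C.
ISA deviation = -18 − (-10) = -8°C.
Density altitude = 12500 + 120 × (-8) = 11540 ft.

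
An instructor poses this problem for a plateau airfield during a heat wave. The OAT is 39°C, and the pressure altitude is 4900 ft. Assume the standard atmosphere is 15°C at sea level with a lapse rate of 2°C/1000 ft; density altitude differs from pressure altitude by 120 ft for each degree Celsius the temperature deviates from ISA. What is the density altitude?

ISA temperature at 4900 ft = 15 − 2 × (4900/1000) = 5.2°C.
ISA deviation = 39 − 5.2 = +33.8°C.
Density altitude = 4900 + 120 × (33.8) = 4900 + (+4056) = 8956 ft.

8956 ft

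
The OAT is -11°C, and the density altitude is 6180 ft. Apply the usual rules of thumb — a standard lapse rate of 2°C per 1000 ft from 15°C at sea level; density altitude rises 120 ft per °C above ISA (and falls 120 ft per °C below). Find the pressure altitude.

7500 ft

DA = PA + 120 × (OAT − (15 − 2·PA/1000)) = PA + 120·OAT − 1800 + 0.24·PA = 1.24·PA + 120·OAT − 1800.
So 1.24·PA = 6180 − 120 × (-11) + 1800 = 9300.
PA = 9300 / 1.24 = 7500 ft.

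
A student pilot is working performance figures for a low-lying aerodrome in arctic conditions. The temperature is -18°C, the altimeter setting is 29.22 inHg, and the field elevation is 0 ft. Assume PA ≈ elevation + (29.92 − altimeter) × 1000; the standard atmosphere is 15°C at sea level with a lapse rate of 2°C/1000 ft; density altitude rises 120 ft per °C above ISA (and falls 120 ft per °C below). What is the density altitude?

Pressure altitude = 0 + (29.92 − 29.22) × 1000 = 0 + (+700) = 700 ft.
ISA temperature at 700 ft = 15 − 2 × (700/1000) = 13.6°C.
ISA deviation = -18 − 13.6 = -31.6°C.
Density altitude = 700 + 120 × (-31.6) = -3092 ft.

-3092 ft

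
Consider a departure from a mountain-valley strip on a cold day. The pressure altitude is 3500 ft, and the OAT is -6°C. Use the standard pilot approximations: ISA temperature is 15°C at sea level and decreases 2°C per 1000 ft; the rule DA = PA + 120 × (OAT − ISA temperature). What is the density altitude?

ISA temperature at 3500 ft = 15 − 2 × (3500/1000) = 8°C.
ISA deviation = -6 − 8 = -14°C.
Density altitude = 3500 + 120 × (-14) = 3500 + (-1680) = 1820 ft.

1820 ft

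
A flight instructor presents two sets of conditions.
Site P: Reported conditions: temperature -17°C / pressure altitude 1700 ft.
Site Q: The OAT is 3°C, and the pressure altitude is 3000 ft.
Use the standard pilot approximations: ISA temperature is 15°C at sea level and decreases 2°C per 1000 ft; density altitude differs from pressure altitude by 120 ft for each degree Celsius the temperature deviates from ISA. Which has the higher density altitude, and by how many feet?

Site P: ISA temp = 11.6°C, deviation -28.6°C, DA = 1700 + 120 × (-28.6) = -1732 ft.
Site Q: ISA temp = 9°C, deviation -6°C, DA = 3000 + 120 × (-6) = 2280 ft.
Site Q is higher by 2280 − (-1732) = 4012 ft.

Site Q by 4012 ft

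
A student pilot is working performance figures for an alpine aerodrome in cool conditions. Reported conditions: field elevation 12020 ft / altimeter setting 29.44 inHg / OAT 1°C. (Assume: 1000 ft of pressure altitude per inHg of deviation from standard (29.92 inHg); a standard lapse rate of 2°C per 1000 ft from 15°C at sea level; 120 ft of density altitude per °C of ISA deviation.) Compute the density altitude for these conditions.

Pressure altitude = 12020 + (29.92 − 29.44) × 1000 = 12020 + (+480) = 12500 ft.
ISA temperature at 12500 ft = 15 − 2 × (12500/1000) = -10°C.
ISA deviation = 1 − (-10) = +11°C.
Density altitude = 12500 + 120 × (11) = 13820 ft.

13820 ft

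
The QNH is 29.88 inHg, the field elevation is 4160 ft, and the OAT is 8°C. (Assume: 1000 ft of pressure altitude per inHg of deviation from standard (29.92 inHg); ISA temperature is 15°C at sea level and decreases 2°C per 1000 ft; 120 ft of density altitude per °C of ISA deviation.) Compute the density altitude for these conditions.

Pressure altitude = 4160 + (29.92 − 29.88) × 1000 = 4160 + (+40) = 4200 ft.
ISA temperature at 4200 ft = 15 − 2 × (4200/1000) = 6.6°C.
ISA deviation = 8 − 6.6 = +1.4°C.
Density altitude = 4200 + 120 × (1.4) = 4368 ft.

4368 ft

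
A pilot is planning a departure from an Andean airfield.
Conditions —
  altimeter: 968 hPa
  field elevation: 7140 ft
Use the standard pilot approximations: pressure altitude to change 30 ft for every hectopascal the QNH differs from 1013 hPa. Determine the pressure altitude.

8490 ft

Pressure correction = (1013 − 968) × 30 = +1350 ft.
Pressure altitude = 7140 + (+1350) = 8490 ft.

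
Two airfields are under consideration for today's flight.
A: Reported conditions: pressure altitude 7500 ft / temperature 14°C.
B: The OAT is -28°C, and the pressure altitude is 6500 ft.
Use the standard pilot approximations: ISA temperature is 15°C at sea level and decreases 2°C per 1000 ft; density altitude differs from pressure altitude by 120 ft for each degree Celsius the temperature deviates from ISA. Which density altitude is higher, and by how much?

A by 6280 ft

A: ISA temp = 0°C, deviation +14°C, DA = 7500 + 120 × 14 = 9180 ft.
B: ISA temp = 2°C, deviation -30°C, DA = 6500 + 120 × (-30) = 2900 ft.
A is higher by 9180 − 2900 = 6280 ft.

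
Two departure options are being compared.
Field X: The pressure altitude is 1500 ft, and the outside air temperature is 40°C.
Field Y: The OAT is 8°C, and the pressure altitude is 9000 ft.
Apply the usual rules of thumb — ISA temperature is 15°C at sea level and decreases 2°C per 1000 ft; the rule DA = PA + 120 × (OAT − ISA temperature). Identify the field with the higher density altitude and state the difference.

Field X: ISA temp = 12°C, deviation +28°C, DA = 1500 + 120 × 28 = 4860 ft.
Field Y: ISA temp = -3°C, deviation +11°C, DA = 9000 + 120 × 11 = 10320 ft.
Field Y is higher by 10320 − 4860 = 5460 ft.

Field Y by 5460 ft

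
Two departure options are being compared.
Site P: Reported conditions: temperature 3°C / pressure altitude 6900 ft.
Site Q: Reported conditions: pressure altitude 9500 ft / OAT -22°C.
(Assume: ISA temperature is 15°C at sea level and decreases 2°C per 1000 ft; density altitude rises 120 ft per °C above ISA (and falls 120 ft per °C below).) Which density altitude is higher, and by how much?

Site Q by 224 ft

Site P: ISA temp = 1.2°C, deviation +1.8°C, DA = 6900 + 120 × 1.8 = 7116 ft.
Site Q: ISA temp = -4°C, deviation -18°C, DA = 9500 + 120 × (-18) = 7340 ft.
Site Q is higher by 7340 − 7116 = 224 ft.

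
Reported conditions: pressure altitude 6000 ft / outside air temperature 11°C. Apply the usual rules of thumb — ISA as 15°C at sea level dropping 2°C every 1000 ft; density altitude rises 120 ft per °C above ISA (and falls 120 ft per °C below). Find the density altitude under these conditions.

ISA temperature at 6000 ft = 15 − 2 × (6000/1000) = 3°C.
ISA deviation = 11 − 3 = +8°C.
Density altitude = 6000 + 120 × (8) = 6000 + (+960) = 6960 ft.

6960 ft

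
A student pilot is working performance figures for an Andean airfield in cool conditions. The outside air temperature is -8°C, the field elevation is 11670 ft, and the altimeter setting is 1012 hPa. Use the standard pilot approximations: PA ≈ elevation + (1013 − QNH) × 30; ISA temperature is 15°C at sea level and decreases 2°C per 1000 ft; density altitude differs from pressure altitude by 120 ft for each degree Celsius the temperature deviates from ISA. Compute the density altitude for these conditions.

Pressure altitude = 11670 + (1013 − 1012) × 30 = 11670 + (+30) = 11700 ft.
ISA temperature at 11700 ft = 15 − 2 × (11700/1000) = -8.4°C.
ISA deviation = -8 − (-8.4) = +0.4°C.
Density altitude = 11700 + 120 × (0.4) = 11748 ft.

11748 ft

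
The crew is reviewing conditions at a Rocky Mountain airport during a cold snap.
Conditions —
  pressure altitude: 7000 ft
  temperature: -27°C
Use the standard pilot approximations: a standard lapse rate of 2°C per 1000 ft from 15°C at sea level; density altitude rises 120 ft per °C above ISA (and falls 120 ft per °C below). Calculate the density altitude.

ISA temperature at 7000 ft = 15 − 2 × (7000/1000) = 1°C.
ISA deviation = -27 − 1 = -28°C.
Density altitude = 7000 + 120 × (-28) = 7000 + (-3360) = 3640 ft.

3640 ft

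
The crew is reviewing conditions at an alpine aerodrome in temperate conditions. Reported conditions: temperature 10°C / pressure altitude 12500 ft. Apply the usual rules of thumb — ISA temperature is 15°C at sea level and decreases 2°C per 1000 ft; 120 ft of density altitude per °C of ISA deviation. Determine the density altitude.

ISA temperature at 12500 ft = 15 − 2 × (12500/1000) = -10°C.
ISA deviation = 10 − (-10) = +20°C.
Density altitude = 12500 + 120 × (20) = 12500 + (+2400) = 14900 ft.

14900 ft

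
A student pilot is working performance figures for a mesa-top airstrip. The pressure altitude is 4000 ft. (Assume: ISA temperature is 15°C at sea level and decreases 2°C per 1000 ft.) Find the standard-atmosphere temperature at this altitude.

ISA temperature = 15 − 2 × (4000/1000) = 15 − 8 = 7°C.

7°C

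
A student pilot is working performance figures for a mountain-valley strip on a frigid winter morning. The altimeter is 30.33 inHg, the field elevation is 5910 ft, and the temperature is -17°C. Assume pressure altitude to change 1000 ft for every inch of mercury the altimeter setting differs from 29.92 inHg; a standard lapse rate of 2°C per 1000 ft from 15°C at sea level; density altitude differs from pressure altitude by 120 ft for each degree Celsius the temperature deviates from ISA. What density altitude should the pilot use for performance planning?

2980 ft

Pressure altitude = 5910 + (29.92 − 30.33) × 1000 = 5910 + (-410) = 5500 ft.
ISA temperature at 5500 ft = 15 − 2 × (5500/1000) = 4°C.
ISA deviation = -17 − 4 = -21°C.
Density altitude = 5500 + 120 × (-21) = 2980 ft.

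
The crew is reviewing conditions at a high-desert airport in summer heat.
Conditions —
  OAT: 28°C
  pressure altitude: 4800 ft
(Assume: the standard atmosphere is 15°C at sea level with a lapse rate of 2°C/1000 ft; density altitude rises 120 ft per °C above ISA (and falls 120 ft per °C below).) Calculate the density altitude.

ISA temperature at 4800 ft = 15 − 2 × (4800/1000) = 5.4°C.
ISA deviation = 28 − 5.4 = +22.6°C.
Density altitude = 4800 + 120 × (22.6) = 4800 + (+2712) = 7512 ft.

7512 ft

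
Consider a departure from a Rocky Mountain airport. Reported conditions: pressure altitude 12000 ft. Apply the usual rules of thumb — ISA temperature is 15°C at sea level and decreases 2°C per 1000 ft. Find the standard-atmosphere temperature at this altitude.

-9°C

ISA temperature = 15 − 2 × (12000/1000) = 15 − 24 = -9°C.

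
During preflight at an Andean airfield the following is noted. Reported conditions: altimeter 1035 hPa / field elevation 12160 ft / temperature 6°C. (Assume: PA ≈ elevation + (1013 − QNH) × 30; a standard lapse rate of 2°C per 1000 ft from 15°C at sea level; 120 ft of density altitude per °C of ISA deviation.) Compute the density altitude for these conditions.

13180 ft

Pressure altitude = 12160 + (1013 − 1035) × 30 = 12160 + (-660) = 11500 ft.
ISA temperature at 11500 ft = 15 − 2 × (11500/1000) = -8°C.
ISA deviation = 6 − (-8) = +14°C.
Density altitude = 11500 + 120 × (14) = 13180 ft.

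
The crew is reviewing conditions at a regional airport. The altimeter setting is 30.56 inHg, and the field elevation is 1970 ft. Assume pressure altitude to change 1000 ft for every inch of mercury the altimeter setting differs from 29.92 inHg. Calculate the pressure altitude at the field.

1330 ft

Pressure correction = (29.92 − 30.56) × 1000 = -640 ft.
Pressure altitude = 1970 + (-640) = 1330 ft.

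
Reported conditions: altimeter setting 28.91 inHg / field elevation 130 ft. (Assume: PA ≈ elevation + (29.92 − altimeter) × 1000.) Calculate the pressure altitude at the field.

1140 ft

Pressure correction = (29.92 − 28.91) × 1000 = +1010 ft.
Pressure altitude = 130 + (+1010) = 1140 ft.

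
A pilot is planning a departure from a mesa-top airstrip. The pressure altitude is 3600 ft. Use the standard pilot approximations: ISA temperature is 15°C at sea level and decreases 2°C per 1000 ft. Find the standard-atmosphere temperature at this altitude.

ISA temperature = 15 − 2 × (3600/1000) = 15 − 7.2 = 7.8°C.

7.8°C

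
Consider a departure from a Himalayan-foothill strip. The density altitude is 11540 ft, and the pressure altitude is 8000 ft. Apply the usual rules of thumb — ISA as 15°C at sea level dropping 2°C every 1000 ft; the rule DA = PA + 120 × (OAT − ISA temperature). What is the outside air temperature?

28.5°C

Density altitude − pressure altitude = 11540 − 8000 = +3540 ft.
At 120 ft/°C that is an ISA deviation of 3540/120 = +29.5°C.
ISA temperature at 8000 ft = 15 − 2 × (8000/1000) = -1°C.
OAT = ISA + deviation = -1 + (+29.5) = 28.5°C.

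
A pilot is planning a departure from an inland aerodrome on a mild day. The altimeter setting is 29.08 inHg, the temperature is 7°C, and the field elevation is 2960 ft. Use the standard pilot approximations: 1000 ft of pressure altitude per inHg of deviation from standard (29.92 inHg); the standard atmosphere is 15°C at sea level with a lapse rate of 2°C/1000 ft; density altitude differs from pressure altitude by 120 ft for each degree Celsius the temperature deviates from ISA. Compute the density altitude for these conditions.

Pressure altitude = 2960 + (29.92 − 29.08) × 1000 = 2960 + (+840) = 3800 ft.
ISA temperature at 3800 ft = 15 − 2 × (3800/1000) = 7.4°C.
ISA deviation = 7 − 7.4 = -0.4°C.
Density altitude = 3800 + 120 × (-0.4) = 3752 ft.

3752 ft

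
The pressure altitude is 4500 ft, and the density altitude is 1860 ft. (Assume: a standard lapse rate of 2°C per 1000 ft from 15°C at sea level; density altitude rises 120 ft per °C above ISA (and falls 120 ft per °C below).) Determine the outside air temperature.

-16°C

Density altitude − pressure altitude = 1860 − 4500 = -2640 ft.
At 120 ft/°C that is an ISA deviation of -2640/120 = -22°C.
ISA temperature at 4500 ft = 15 − 2 × (4500/1000) = 6°C.
OAT = ISA + deviation = 6 + (-22) = -16°C.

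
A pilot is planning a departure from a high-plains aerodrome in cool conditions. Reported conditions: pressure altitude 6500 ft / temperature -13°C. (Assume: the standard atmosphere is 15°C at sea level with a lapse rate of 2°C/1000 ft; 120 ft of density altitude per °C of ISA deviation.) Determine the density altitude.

4700 ft

ISA temperature at 6500 ft = 15 − 2 × (6500/1000) = 2°C.
ISA deviation = -13 − 2 = -15°C.
Density altitude = 6500 + 120 × (-15) = 6500 + (-1800) = 4700 ft.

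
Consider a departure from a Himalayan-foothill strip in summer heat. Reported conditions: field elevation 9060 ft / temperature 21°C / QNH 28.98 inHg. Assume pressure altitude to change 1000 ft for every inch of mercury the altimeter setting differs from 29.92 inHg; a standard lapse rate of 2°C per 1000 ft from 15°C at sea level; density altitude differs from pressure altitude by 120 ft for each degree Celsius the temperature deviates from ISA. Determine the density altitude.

Pressure altitude = 9060 + (29.92 − 28.98) × 1000 = 9060 + (+940) = 10000 ft.
ISA temperature at 10000 ft = 15 − 2 × (10000/1000) = -5°C.
ISA deviation = 21 − (-5) = +26°C.
Density altitude = 10000 + 120 × (26) = 13120 ft.

13120 ft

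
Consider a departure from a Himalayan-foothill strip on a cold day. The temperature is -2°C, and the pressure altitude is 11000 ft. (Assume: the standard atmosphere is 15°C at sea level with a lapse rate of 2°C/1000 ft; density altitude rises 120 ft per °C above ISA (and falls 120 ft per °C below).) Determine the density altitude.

11600 ft

ISA temperature at 11000 ft = 15 − 2 × (11000/1000) = -7°C.
ISA deviation = -2 − (-7) = +5°C.
Density altitude = 11000 + 120 × (5) = 11000 + (+600) = 11600 ft.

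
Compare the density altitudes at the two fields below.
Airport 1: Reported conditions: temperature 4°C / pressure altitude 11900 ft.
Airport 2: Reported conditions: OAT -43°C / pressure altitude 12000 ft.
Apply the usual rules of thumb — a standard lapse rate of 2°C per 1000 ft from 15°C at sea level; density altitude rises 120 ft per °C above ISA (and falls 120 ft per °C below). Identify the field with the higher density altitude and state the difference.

Airport 1: ISA temp = -8.8°C, deviation +12.8°C, DA = 11900 + 120 × 12.8 = 13436 ft.
Airport 2: ISA temp = -9°C, deviation -34°C, DA = 12000 + 120 × (-34) = 7920 ft.
Airport 1 is higher by 13436 − 7920 = 5516 ft.

Airport 1 by 5516 ft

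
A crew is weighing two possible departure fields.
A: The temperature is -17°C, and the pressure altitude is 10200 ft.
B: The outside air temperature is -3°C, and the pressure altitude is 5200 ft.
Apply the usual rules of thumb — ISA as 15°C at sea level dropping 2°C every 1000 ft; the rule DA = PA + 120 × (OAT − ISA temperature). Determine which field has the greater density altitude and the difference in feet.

A: ISA temp = -5.4°C, deviation -11.6°C, DA = 10200 + 120 × (-11.6) = 8808 ft.
B: ISA temp = 4.6°C, deviation -7.6°C, DA = 5200 + 120 × (-7.6) = 4288 ft.
A is higher by 8808 − 4288 = 4520 ft.

A by 4520 ft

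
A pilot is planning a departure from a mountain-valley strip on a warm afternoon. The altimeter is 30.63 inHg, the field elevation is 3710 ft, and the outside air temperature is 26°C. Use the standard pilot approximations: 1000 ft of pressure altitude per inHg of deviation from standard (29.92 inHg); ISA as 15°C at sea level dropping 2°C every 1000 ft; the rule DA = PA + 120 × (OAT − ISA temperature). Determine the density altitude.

5040 ft

Pressure altitude = 3710 + (29.92 − 30.63) × 1000 = 3710 + (-710) = 3000 ft.
ISA temperature at 3000 ft = 15 − 2 × (3000/1000) = 9°C.
ISA deviation = 26 − 9 = +17°C.
Density altitude = 3000 + 120 × (17) = 5040 ft.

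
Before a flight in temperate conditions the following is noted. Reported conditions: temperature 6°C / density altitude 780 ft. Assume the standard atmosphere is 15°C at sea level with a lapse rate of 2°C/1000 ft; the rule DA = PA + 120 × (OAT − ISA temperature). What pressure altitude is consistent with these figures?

1500 ft

DA = PA + 120 × (OAT − (15 − 2·PA/1000)) = PA + 120·OAT − 1800 + 0.24·PA = 1.24·PA + 120·OAT − 1800.
So 1.24·PA = 780 − 120 × 6 + 1800 = 1860.
PA = 1860 / 1.24 = 1500 ft.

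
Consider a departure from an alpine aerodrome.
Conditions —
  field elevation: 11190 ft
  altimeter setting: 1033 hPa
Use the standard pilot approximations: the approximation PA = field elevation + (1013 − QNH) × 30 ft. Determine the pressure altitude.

10590 ft

Pressure correction = (1013 − 1033) × 30 = -600 ft.
Pressure altitude = 11190 + (-600) = 10590 ft.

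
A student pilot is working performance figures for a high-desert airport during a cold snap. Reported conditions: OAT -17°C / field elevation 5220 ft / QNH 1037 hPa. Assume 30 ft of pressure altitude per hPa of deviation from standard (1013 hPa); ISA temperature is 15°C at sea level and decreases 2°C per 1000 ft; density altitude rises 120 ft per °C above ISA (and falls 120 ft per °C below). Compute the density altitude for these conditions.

Pressure altitude = 5220 + (1013 − 1037) × 30 = 5220 + (-720) = 4500 ft.
ISA temperature at 4500 ft = 15 − 2 × (4500/1000) = 6°C.
ISA deviation = -17 − 6 = -23°C.
Density altitude = 4500 + 120 × (-23) = 1740 ft.

1740 ft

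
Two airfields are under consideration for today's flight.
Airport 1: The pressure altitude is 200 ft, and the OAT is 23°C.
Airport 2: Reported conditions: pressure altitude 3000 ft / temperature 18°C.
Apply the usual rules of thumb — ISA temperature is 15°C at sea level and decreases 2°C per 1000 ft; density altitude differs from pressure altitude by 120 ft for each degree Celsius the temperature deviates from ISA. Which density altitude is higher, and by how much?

Airport 2 by 2872 ft

Airport 1: ISA temp = 14.6°C, deviation +8.4°C, DA = 200 + 120 × 8.4 = 1208 ft.
Airport 2: ISA temp = 9°C, deviation +9°C, DA = 3000 + 120 × 9 = 4080 ft.
Airport 2 is higher by 4080 − 1208 = 2872 ft.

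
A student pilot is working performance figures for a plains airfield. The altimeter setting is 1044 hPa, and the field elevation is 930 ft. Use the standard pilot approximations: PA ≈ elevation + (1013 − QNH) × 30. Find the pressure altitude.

Pressure correction = (1013 − 1044) × 30 = -930 ft.
Pressure altitude = 930 + (-930) = 0 ft.

0 ft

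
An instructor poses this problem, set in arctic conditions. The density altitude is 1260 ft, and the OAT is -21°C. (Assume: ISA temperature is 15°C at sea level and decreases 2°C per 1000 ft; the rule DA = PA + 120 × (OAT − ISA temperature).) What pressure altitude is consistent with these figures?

4500 ft

DA = PA + 120 × (OAT − (15 − 2·PA/1000)) = PA + 120·OAT − 1800 + 0.24·PA = 1.24·PA + 120·OAT − 1800.
So 1.24·PA = 1260 − 120 × (-21) + 1800 = 5580.
PA = 5580 / 1.24 = 4500 ft.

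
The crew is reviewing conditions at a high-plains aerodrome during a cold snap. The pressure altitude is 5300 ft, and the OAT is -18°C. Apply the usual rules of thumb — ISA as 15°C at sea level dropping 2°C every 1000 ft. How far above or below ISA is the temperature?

ISA temperature at 5300 ft = 15 − 2 × (5300/1000) = 4.4°C.
Deviation = OAT − ISA = -18 − 4.4 = -22.4°C.

ISA-22.4°C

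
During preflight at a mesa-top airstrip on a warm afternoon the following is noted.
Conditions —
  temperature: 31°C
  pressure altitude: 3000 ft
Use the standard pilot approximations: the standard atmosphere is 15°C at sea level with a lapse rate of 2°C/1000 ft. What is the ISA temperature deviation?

ISA+22°C

ISA temperature at 3000 ft = 15 − 2 × (3000/1000) = 9°C.
Deviation = OAT − ISA = 31 − 9 = +22°C.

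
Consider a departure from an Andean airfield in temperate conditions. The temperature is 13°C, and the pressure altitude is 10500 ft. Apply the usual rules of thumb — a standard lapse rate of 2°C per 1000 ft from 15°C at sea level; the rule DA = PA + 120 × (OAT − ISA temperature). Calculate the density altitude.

ISA temperature at 10500 ft = 15 − 2 × (10500/1000) = -6°C.
ISA deviation = 13 − (-6) = +19°C.
Density altitude = 10500 + 120 × (19) = 10500 + (+2280) = 12780 ft.

12780 ft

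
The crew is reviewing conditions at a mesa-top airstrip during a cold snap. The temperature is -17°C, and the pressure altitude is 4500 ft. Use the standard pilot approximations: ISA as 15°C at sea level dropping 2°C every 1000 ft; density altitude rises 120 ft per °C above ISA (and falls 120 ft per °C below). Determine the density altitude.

1740 ft

ISA temperature at 4500 ft = 15 − 2 × (4500/1000) = 6°C.
ISA deviation = -17 − 6 = -23°C.
Density altitude = 4500 + 120 × (-23) = 4500 + (-2760) = 1740 ft.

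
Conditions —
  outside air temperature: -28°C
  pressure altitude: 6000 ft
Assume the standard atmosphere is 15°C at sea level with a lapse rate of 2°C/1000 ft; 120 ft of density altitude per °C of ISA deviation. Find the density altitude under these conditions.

ISA temperature at 6000 ft = 15 − 2 × (6000/1000) = 3°C.
ISA deviation = -28 − 3 = -31°C.
Density altitude = 6000 + 120 × (-31) = 6000 + (-3720) = 2280 ft.

2280 ft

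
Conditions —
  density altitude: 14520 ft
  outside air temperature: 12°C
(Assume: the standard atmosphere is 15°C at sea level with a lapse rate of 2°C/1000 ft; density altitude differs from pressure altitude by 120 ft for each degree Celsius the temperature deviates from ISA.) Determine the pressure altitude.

DA = PA + 120 × (OAT − (15 − 2·PA/1000)) = PA + 120·OAT − 1800 + 0.24·PA = 1.24·PA + 120·OAT − 1800.
So 1.24·PA = 14520 − 120 × 12 + 1800 = 14880.
PA = 14880 / 1.24 = 12000 ft.

12000 ft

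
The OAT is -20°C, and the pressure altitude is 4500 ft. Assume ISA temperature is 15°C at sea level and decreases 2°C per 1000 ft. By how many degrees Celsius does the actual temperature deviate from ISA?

ISA temperature at 4500 ft = 15 − 2 × (4500/1000) = 6°C.
Deviation = OAT − ISA = -20 − 6 = -26°C.

ISA-26°C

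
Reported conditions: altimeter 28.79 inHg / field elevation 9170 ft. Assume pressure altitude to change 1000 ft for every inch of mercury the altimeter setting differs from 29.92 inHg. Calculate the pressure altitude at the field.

10300 ft

Pressure correction = (29.92 − 28.79) × 1000 = +1130 ft.
Pressure altitude = 9170 + (+1130) = 10300 ft.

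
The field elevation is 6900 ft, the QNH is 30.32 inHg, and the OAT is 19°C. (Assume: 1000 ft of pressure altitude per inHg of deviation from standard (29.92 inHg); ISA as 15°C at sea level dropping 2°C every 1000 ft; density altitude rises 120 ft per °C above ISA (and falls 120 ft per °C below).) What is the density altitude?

8540 ft

Pressure altitude = 6900 + (29.92 − 30.32) × 1000 = 6900 + (-400) = 6500 ft.
ISA temperature at 6500 ft = 15 − 2 × (6500/1000) = 2°C.
ISA deviation = 19 − 2 = +17°C.
Density altitude = 6500 + 120 × (17) = 8540 ft.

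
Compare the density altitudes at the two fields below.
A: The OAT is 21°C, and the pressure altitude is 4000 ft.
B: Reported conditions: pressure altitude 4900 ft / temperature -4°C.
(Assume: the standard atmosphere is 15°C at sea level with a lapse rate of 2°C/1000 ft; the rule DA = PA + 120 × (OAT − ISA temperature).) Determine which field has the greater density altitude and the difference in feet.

A by 1884 ft

A: ISA temp = 7°C, deviation +14°C, DA = 4000 + 120 × 14 = 5680 ft.
B: ISA temp = 5.2°C, deviation -9.2°C, DA = 4900 + 120 × (-9.2) = 3796 ft.
A is higher by 5680 − 3796 = 1884 ft.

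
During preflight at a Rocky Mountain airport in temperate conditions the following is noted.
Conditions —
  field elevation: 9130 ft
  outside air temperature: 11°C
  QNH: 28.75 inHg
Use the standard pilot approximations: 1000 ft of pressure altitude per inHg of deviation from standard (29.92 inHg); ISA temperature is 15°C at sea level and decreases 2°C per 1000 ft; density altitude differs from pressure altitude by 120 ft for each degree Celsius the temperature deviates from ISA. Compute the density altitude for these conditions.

Pressure altitude = 9130 + (29.92 − 28.75) × 1000 = 9130 + (+1170) = 10300 ft.
ISA temperature at 10300 ft = 15 − 2 × (10300/1000) = -5.6°C.
ISA deviation = 11 − (-5.6) = +16.6°C.
Density altitude = 10300 + 120 × (16.6) = 12292 ft.

12292 ft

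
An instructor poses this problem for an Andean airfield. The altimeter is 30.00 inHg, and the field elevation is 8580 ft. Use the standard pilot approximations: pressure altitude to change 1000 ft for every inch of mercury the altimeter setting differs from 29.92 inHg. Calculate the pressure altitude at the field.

Pressure correction = (29.92 − 30.00) × 1000 = -80 ft.
Pressure altitude = 8580 + (-80) = 8500 ft.

8500 ft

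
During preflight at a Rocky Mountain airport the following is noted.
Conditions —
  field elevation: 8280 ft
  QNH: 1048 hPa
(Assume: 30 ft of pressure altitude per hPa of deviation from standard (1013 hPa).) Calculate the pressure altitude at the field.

Pressure correction = (1013 − 1048) × 30 = -1050 ft.
Pressure altitude = 8280 + (-1050) = 7230 ft.

7230 ft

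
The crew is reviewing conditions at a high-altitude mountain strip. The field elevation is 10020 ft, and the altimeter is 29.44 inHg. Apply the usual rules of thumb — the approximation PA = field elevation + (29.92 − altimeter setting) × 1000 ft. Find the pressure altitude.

Pressure correction = (29.92 − 29.44) × 1000 = +480 ft.
Pressure altitude = 10020 + (+480) = 10500 ft.

10500 ft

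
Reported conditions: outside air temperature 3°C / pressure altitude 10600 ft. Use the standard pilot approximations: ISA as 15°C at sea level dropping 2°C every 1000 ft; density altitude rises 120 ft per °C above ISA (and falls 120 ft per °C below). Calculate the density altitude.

ISA temperature at 10600 ft = 15 − 2 × (10600/1000) = -6.2°C.
ISA deviation = 3 − (-6.2) = +9.2°C.
Density altitude = 10600 + 120 × (9.2) = 10600 + (+1104) = 11704 ft.

11704 ft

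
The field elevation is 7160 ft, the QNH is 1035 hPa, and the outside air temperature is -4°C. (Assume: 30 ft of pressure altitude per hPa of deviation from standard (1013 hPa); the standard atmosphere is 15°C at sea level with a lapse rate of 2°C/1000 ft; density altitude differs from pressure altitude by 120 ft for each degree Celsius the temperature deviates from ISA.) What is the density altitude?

5780 ft

Pressure altitude = 7160 + (1013 − 1035) × 30 = 7160 + (-660) = 6500 ft.
ISA temperature at 6500 ft = 15 − 2 × (6500/1000) = 2°C.
ISA deviation = -4 − 2 = -6°C.
Density altitude = 6500 + 120 × (-6) = 5780 ft.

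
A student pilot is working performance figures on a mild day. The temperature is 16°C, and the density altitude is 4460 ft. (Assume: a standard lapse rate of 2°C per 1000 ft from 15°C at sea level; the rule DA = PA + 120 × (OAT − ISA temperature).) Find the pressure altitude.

DA = PA + 120 × (OAT − (15 − 2·PA/1000)) = PA + 120·OAT − 1800 + 0.24·PA = 1.24·PA + 120·OAT − 1800.
So 1.24·PA = 4460 − 120 × 16 + 1800 = 4340.
PA = 4340 / 1.24 = 3500 ft.

3500 ft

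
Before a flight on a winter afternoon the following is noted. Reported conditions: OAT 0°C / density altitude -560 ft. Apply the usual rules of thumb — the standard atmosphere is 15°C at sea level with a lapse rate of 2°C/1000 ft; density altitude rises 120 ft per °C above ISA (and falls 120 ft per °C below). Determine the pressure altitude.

1000 ft

DA = PA + 120 × (OAT − (15 − 2·PA/1000)) = PA + 120·OAT − 1800 + 0.24·PA = 1.24·PA + 120·OAT − 1800.
So 1.24·PA = -560 − 120 × 0 + 1800 = 1240.
PA = 1240 / 1.24 = 1000 ft.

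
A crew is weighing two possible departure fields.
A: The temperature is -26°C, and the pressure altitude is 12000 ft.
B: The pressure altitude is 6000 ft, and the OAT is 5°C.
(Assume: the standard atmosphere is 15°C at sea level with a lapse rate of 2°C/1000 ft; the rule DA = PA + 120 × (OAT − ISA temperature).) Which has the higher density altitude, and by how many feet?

A: ISA temp = -9°C, deviation -17°C, DA = 12000 + 120 × (-17) = 9960 ft.
B: ISA temp = 3°C, deviation +2°C, DA = 6000 + 120 × 2 = 6240 ft.
A is higher by 9960 − 6240 = 3720 ft.

A by 3720 ft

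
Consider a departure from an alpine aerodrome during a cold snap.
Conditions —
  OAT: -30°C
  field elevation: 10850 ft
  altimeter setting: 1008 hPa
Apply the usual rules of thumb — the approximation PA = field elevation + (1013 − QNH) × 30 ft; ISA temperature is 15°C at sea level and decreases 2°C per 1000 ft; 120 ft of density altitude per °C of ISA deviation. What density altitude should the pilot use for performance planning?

Pressure altitude = 10850 + (1013 − 1008) × 30 = 10850 + (+150) = 11000 ft.
ISA temperature at 11000 ft = 15 − 2 × (11000/1000) = -7°C.
ISA deviation = -30 − (-7) = -23°C.
Density altitude = 11000 + 120 × (-23) = 8240 ft.

8240 ft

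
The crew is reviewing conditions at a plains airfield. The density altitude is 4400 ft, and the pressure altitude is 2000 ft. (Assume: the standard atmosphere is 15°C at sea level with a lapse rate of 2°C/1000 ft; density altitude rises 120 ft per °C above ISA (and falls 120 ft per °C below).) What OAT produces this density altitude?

Density altitude − pressure altitude = 4400 − 2000 = +2400 ft.
At 120 ft/°C that is an ISA deviation of 2400/120 = +20°C.
ISA temperature at 2000 ft = 15 − 2 × (2000/1000) = 11°C.
OAT = ISA + deviation = 11 + (+20) = 31°C.

31°C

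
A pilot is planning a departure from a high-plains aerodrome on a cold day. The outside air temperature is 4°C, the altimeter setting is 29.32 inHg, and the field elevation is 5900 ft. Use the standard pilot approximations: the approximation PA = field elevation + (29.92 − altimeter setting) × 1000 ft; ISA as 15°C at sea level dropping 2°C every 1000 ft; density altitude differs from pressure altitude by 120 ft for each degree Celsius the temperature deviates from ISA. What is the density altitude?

6740 ft

Pressure altitude = 5900 + (29.92 − 29.32) × 1000 = 5900 + (+600) = 6500 ft.
ISA temperature at 6500 ft = 15 − 2 × (6500/1000) = 2°C.
ISA deviation = 4 − 2 = +2°C.
Density altitude = 6500 + 120 × (2) = 6740 ft.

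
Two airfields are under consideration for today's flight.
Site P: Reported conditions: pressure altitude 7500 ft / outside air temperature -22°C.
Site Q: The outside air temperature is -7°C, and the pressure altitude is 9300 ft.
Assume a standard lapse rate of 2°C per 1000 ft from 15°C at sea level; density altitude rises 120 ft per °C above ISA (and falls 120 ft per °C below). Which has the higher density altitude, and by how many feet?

Site P: ISA temp = 0°C, deviation -22°C, DA = 7500 + 120 × (-22) = 4860 ft.
Site Q: ISA temp = -3.6°C, deviation -3.4°C, DA = 9300 + 120 × (-3.4) = 8892 ft.
Site Q is higher by 8892 − 4860 = 4032 ft.

Site Q by 4032 ft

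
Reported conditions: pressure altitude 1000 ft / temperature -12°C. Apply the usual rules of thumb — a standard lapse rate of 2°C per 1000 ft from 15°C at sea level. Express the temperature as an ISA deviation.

ISA-25°C

ISA temperature at 1000 ft = 15 − 2 × (1000/1000) = 13°C.
Deviation = OAT − ISA = -12 − 13 = -25°C.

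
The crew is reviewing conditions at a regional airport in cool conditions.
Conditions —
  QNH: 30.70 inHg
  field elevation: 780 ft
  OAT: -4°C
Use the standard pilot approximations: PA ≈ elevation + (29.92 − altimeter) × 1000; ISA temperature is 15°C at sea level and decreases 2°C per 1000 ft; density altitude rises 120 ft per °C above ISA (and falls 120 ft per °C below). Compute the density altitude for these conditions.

Pressure altitude = 780 + (29.92 − 30.70) × 1000 = 780 + (-780) = 0 ft.
ISA temperature at 0 ft = 15 − 2 × (0/1000) = 15°C.
ISA deviation = -4 − 15 = -19°C.
Density altitude = 0 + 120 × (-19) = -2280 ft.

-2280 ft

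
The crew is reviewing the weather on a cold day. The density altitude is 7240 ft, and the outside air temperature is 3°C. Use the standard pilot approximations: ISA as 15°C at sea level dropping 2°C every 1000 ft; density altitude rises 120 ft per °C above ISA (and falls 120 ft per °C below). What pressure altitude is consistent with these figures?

DA = PA + 120 × (OAT − (15 − 2·PA/1000)) = PA + 120·OAT − 1800 + 0.24·PA = 1.24·PA + 120·OAT − 1800.
So 1.24·PA = 7240 − 120 × 3 + 1800 = 8680.
PA = 8680 / 1.24 = 7000 ft.

7000 ft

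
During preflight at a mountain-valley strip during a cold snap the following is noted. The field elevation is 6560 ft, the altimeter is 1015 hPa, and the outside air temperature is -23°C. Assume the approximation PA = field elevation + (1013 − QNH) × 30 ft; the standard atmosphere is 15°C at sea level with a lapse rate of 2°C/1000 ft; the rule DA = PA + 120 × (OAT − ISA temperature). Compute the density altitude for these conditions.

Pressure altitude = 6560 + (1013 − 1015) × 30 = 6560 + (-60) = 6500 ft.
ISA temperature at 6500 ft = 15 − 2 × (6500/1000) = 2°C.
ISA deviation = -23 − 2 = -25°C.
Density altitude = 6500 + 120 × (-25) = 3500 ft.

3500 ft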